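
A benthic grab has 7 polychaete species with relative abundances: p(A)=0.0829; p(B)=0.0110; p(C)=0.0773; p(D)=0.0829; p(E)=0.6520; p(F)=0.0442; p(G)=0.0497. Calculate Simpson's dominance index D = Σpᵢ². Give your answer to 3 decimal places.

0.449

D = 0.0829² + 0.011² + 0.0773² + 0.0829² + 0.652² + 0.0442² + 0.0497² = 0.00687 + 0.00012 + 0.00598 + 0.00687 + 0.42510 + 0.00195 + 0.00247 = 0.44937 (working shown to 5 dp, full precision carried).
To 3 decimal places, D = 0.449.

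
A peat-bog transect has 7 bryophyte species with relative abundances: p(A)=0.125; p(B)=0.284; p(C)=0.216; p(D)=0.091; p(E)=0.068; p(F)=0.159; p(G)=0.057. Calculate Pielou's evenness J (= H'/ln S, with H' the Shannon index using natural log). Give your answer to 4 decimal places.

H' = −Σ pᵢ ln pᵢ = −((-0.259930) + (-0.357494) + (-0.331015) + (-0.218118) + (-0.182801) + (-0.292377) + (-0.163288)) = 1.805023 (working shown to 6 dp, full precision carried).
With S = 7 species, ln S = 1.945910, so J = 1.805023/1.945910 = 0.927598, i.e. 0.9276 to 4 decimal places.

0.9276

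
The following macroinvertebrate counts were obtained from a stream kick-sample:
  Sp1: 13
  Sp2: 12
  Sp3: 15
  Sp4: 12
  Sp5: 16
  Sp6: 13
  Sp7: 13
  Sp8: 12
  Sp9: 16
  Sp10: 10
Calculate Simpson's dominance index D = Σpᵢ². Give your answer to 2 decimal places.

Total N = 13+12+15+12+16+13+13+12+16+10 = 132, so the proportions are 0.0985, 0.0909, 0.1136, 0.0909, 0.1212, 0.0985, 0.0985, 0.0909, 0.1212, 0.0758 (working shown to 4 dp, full precision carried).
D = 0.0985² + 0.0909² + 0.1136² + 0.0909² + 0.1212² + 0.0985² + 0.0985² + 0.0909² + 0.1212² + 0.0758² = 0.0097 + 0.0083 + 0.0129 + 0.0083 + 0.0147 + 0.0097 + 0.0097 + 0.0083 + 0.0147 + 0.0057 = 0.1019.
To 2 decimal places, D = 0.10.

0.10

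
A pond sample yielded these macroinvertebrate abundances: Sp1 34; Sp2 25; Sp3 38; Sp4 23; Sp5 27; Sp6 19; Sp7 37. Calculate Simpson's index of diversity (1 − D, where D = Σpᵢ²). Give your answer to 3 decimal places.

Total N = 34+25+38+23+27+19+37 = 203, so the proportions are 0.16749, 0.12315, 0.18719, 0.1133, 0.133, 0.0936, 0.18227 (working shown to 5 dp, full precision carried).
D = 0.16749² + 0.12315² + 0.18719² + 0.1133² + 0.133² + 0.0936² + 0.18227² = 0.02805 + 0.01517 + 0.03504 + 0.01284 + 0.01769 + 0.00876 + 0.03322 = 0.15077.
So 1 − D = 0.84923, i.e. 0.849 to 3 decimal places.

0.849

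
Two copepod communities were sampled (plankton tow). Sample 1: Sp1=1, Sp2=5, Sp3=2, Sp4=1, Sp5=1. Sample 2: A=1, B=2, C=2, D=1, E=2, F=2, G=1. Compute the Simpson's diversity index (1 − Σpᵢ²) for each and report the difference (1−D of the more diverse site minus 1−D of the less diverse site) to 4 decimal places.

0.1630

Sample 1: N=10, proportions 0.1, 0.5, 0.2, 0.1, 0.1, giving 1−D = 0.680000 (working shown to 6 dp, full precision carried).
Sample 2: N=11, proportions 0.090909, 0.181818, 0.181818, 0.090909, 0.181818, 0.181818, 0.090909, giving 1−D = 0.842975.
Difference = |0.680000 − 0.842975| = 0.162975, i.e. 0.1630 to 4 decimal places.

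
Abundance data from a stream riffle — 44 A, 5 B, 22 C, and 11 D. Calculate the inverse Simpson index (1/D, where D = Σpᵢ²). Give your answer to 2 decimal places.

Total N = 44+5+22+11 = 82, so the proportions are 0.53659, 0.06098, 0.26829, 0.13415 (working shown to 5 dp, full precision carried).
D = 0.53659² + 0.06098² + 0.26829² + 0.13415² = 0.28792 + 0.00372 + 0.07198 + 0.01800 = 0.38162.
So 1/D = 2.6204, i.e. 2.62 to 2 decimal places.

2.62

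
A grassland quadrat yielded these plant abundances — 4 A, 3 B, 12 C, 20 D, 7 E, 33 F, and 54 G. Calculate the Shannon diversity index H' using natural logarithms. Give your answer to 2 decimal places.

Total N = 4+3+12+20+7+33+54 = 133, so the proportions are 0.0301, 0.0226, 0.0902, 0.1504, 0.0526, 0.2481, 0.406 (working shown to 4 dp, full precision carried).
Each pᵢ ln pᵢ term: 0.0301×(-3.5041)=-0.1054, 0.0226×(-3.7917)=-0.0855, 0.0902×(-2.4054)=-0.2170, 0.1504×(-1.8946)=-0.2849, 0.0526×(-2.9444)=-0.1550, 0.2481×(-1.3938)=-0.3458, 0.406×(-0.9014)=-0.3660.
Sum = -1.5596, so H' = 1.56.

1.56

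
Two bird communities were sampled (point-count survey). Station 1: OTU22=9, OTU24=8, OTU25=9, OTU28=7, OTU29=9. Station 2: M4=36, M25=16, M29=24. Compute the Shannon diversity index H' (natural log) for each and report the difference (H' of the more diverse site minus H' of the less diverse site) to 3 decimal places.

0.559

Station 1: N=42, proportions 0.21429, 0.19048, 0.21429, 0.16667, 0.21429, giving H' = 1.60477 (working shown to 5 dp, full precision carried).
Station 2: N=76, proportions 0.47368, 0.21053, 0.31579, giving H' = 1.04598.
Difference = |1.60477 − 1.04598| = 0.55879, i.e. 0.559 to 3 decimal places.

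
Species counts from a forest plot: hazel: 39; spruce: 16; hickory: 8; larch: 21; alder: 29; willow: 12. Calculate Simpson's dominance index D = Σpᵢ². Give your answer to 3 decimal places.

Total N = 39+16+8+21+29+12 = 125, so the proportions are 0.312, 0.128, 0.064, 0.168, 0.232, 0.096 (working shown to 5 dp, full precision carried).
D = 0.312² + 0.128² + 0.064² + 0.168² + 0.232² + 0.096² = 0.09734 + 0.01638 + 0.00410 + 0.02822 + 0.05382 + 0.00922 = 0.20909.
To 3 decimal places, D = 0.209.

0.209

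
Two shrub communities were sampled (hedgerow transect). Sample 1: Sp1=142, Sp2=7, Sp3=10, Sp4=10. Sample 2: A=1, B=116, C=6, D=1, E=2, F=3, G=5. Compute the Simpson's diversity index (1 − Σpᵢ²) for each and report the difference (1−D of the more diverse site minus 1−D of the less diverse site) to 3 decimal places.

Sample 1: N=169, proportions 0.84024, 0.04142, 0.05917, 0.05917, giving 1−D = 0.28528 (working shown to 5 dp, full precision carried).
Sample 2: N=134, proportions 0.00746, 0.86567, 0.04478, 0.00746, 0.01493, 0.02239, 0.03731, giving 1−D = 0.24638.
Difference = |0.28528 − 0.24638| = 0.03890, i.e. 0.039 to 3 decimal places.

0.039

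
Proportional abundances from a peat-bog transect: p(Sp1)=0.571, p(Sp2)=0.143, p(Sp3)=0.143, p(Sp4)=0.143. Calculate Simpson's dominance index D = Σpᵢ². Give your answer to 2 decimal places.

0.39

D = 0.571² + 0.143² + 0.143² + 0.143² = 0.3260 + 0.0204 + 0.0204 + 0.0204 = 0.3874 (working shown to 4 dp, full precision carried).
To 2 decimal places, D = 0.39.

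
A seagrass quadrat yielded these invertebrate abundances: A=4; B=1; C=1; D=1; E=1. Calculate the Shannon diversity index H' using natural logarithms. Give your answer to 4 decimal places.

1.3863

Total N = 4+1+1+1+1 = 8, so the proportions are 0.5, 0.125, 0.125, 0.125, 0.125 (working shown to 6 dp, full precision carried).
Each pᵢ ln pᵢ term: 0.5×(-0.693147)=-0.346574, 0.125×(-2.079442)=-0.259930, 0.125×(-2.079442)=-0.259930, 0.125×(-2.079442)=-0.259930, 0.125×(-2.079442)=-0.259930.
Sum = -1.386294, so H' = 1.3863.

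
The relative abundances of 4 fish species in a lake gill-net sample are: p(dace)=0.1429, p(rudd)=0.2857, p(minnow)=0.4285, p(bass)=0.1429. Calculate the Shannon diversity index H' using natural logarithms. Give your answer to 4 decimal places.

1.2771

Each pᵢ ln pᵢ term (working shown to 6 dp, full precision carried): 0.1429×(-1.945610)=-0.278028, 0.2857×(-1.252813)=-0.357929, 0.4285×(-0.847465)=-0.363139, 0.1429×(-1.945610)=-0.278028.
Sum = -1.277123, so H' = 1.2771.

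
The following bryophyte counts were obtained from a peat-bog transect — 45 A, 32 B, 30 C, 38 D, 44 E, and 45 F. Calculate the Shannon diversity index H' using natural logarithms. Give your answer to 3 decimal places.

1.779

Total N = 45+32+30+38+44+45 = 234, so the proportions are 0.19231, 0.13675, 0.12821, 0.16239, 0.18803, 0.19231 (working shown to 5 dp, full precision carried).
Each pᵢ ln pᵢ term: 0.19231×(-1.64866)=-0.31705, 0.13675×(-1.98959)=-0.27208, 0.12821×(-2.05412)=-0.26335, 0.16239×(-1.81773)=-0.29519, 0.18803×(-1.67113)=-0.31423, 0.19231×(-1.64866)=-0.31705.
Sum = -1.77895, so H' = 1.779.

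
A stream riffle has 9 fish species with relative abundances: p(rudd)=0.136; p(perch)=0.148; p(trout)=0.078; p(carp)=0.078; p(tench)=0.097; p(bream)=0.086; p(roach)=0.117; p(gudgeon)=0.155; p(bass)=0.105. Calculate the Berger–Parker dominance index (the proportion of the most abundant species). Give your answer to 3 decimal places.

The largest proportion is 0.155, i.e. d = 0.155 to 3 decimal places.

0.155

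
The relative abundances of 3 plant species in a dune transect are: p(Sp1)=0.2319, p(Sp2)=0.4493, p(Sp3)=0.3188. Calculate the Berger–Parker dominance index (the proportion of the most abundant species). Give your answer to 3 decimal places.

The largest proportion is 0.4493, i.e. d = 0.449 to 3 decimal places.

0.449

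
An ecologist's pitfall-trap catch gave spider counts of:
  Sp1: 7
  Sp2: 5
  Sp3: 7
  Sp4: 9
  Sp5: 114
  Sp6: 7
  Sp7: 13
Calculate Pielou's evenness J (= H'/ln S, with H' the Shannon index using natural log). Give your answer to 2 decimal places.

0.58

Total N = 7+5+7+9+114+7+13 = 162, so the proportions are 0.0432, 0.0309, 0.0432, 0.0556, 0.7037, 0.0432, 0.0802 (working shown to 4 dp, full precision carried).
H' = −Σ pᵢ ln pᵢ = −((-0.1358) + (-0.1074) + (-0.1358) + (-0.1606) + (-0.2473) + (-0.1358) + (-0.2024)) = 1.1249.
With S = 7 species, ln S = 1.9459, so J = 1.1249/1.9459 = 0.5781, i.e. 0.58 to 2 decimal places.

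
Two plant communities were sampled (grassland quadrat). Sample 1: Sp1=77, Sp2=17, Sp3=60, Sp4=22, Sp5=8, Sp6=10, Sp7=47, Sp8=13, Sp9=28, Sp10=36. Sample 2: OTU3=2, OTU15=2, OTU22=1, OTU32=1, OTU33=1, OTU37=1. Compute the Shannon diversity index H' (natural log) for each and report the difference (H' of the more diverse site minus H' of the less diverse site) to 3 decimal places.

0.342

Sample 1: N=318, proportions 0.24214, 0.05346, 0.18868, 0.06918, 0.02516, 0.03145, 0.1478, 0.04088, 0.08805, 0.11321, giving H' = 2.07472 (working shown to 5 dp, full precision carried).
Sample 2: N=8, proportions 0.25, 0.25, 0.125, 0.125, 0.125, 0.125, giving H' = 1.73287.
Difference = |2.07472 − 1.73287| = 0.34185, i.e. 0.342 to 3 decimal places.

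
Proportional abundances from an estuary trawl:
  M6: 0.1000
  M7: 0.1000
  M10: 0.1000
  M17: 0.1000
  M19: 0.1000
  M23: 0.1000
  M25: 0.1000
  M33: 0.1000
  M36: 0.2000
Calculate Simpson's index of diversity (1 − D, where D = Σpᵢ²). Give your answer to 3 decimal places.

D = 0.1² + 0.1² + 0.1² + 0.1² + 0.1² + 0.1² + 0.1² + 0.1² + 0.2² = 0.01000 + 0.01000 + 0.01000 + 0.01000 + 0.01000 + 0.01000 + 0.01000 + 0.01000 + 0.04000 = 0.12000 (working shown to 5 dp, full precision carried).
So 1 − D = 0.88000, i.e. 0.880 to 3 decimal places.

0.880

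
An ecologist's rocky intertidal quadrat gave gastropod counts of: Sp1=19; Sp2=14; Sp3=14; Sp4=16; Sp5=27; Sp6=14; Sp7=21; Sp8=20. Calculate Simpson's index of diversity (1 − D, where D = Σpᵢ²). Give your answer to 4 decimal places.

0.8680

Total N = 19+14+14+16+27+14+21+20 = 145, so the proportions are 0.131034, 0.096552, 0.096552, 0.110345, 0.186207, 0.096552, 0.144828, 0.137931 (working shown to 6 dp, full precision carried).
D = 0.131034² + 0.096552² + 0.096552² + 0.110345² + 0.186207² + 0.096552² + 0.144828² + 0.137931² = 0.017170 + 0.009322 + 0.009322 + 0.012176 + 0.034673 + 0.009322 + 0.020975 + 0.019025 = 0.131986.
So 1 − D = 0.868014, i.e. 0.8680 to 4 decimal places.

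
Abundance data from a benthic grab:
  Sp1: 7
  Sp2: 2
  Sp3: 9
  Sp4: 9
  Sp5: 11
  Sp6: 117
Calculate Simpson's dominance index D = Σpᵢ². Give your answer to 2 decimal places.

Total N = 7+2+9+9+11+117 = 155, so the proportions are 0.0452, 0.0129, 0.0581, 0.0581, 0.071, 0.7548 (working shown to 4 dp, full precision carried).
D = 0.0452² + 0.0129² + 0.0581² + 0.0581² + 0.071² + 0.7548² = 0.0020 + 0.0002 + 0.0034 + 0.0034 + 0.0050 + 0.5698 = 0.5838.
To 2 decimal places, D = 0.58.

0.58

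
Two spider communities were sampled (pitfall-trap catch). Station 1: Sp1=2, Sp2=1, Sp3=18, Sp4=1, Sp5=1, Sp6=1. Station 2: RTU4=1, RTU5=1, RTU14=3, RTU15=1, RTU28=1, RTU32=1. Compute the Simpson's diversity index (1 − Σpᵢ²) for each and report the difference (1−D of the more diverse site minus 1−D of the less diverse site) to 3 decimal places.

Station 1: N=24, proportions 0.08333, 0.04167, 0.75, 0.04167, 0.04167, 0.04167, giving 1−D = 0.42361 (working shown to 5 dp, full precision carried).
Station 2: N=8, proportions 0.125, 0.125, 0.375, 0.125, 0.125, 0.125, giving 1−D = 0.78125.
Difference = |0.42361 − 0.78125| = 0.35764, i.e. 0.358 to 3 decimal places.

0.358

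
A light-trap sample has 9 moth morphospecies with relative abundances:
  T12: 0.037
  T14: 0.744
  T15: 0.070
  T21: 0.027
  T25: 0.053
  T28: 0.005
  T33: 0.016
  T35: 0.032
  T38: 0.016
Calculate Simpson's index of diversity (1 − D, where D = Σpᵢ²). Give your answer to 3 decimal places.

0.435

D = 0.037² + 0.744² + 0.07² + 0.027² + 0.053² + 0.005² + 0.016² + 0.032² + 0.016² = 0.00137 + 0.55354 + 0.00490 + 0.00073 + 0.00281 + 0.00003 + 0.00026 + 0.00102 + 0.00026 = 0.56490 (working shown to 5 dp, full precision carried).
So 1 − D = 0.43510, i.e. 0.435 to 3 decimal places.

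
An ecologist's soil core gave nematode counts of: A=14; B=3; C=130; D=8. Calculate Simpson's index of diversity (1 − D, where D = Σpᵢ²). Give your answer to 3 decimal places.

0.285

Total N = 14+3+130+8 = 155, so the proportions are 0.09032, 0.01935, 0.83871, 0.05161 (working shown to 5 dp, full precision carried).
D = 0.09032² + 0.01935² + 0.83871² + 0.05161² = 0.00816 + 0.00037 + 0.70343 + 0.00266 = 0.71463.
So 1 − D = 0.28537, i.e. 0.285 to 3 decimal places.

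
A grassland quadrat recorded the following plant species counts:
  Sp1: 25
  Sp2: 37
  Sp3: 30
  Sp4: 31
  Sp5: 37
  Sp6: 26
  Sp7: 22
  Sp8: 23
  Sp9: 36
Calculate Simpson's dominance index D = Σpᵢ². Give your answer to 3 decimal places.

0.115

Total N = 25+37+30+31+37+26+22+23+36 = 267, so the proportions are 0.09363, 0.13858, 0.11236, 0.1161, 0.13858, 0.09738, 0.0824, 0.08614, 0.13483 (working shown to 5 dp, full precision carried).
D = 0.09363² + 0.13858² + 0.11236² + 0.1161² + 0.13858² + 0.09738² + 0.0824² + 0.08614² + 0.13483² = 0.00877 + 0.01920 + 0.01262 + 0.01348 + 0.01920 + 0.00948 + 0.00679 + 0.00742 + 0.01818 = 0.11515.
To 3 decimal places, D = 0.115.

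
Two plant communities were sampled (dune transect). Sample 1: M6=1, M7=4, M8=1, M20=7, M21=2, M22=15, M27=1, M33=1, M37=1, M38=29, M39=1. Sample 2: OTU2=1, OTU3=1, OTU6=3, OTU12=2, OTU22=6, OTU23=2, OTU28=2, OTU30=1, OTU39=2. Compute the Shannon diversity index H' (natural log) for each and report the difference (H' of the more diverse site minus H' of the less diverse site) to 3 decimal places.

Sample 1: N=63, proportions 0.01587, 0.06349, 0.01587, 0.11111, 0.03175, 0.2381, 0.01587, 0.01587, 0.01587, 0.46032, 0.01587, giving H' = 1.62210 (working shown to 5 dp, full precision carried).
Sample 2: N=20, proportions 0.05, 0.05, 0.15, 0.1, 0.3, 0.1, 0.1, 0.05, 0.1, giving H' = 2.01615.
Difference = |1.62210 − 2.01615| = 0.39405, i.e. 0.394 to 3 decimal places.

0.394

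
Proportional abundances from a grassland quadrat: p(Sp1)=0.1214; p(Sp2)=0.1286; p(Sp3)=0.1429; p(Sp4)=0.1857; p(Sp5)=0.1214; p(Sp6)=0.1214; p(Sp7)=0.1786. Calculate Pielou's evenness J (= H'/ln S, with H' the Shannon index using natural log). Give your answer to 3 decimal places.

0.992

H' = −Σ pᵢ ln pᵢ = −((-0.25599) + (-0.26376) + (-0.27803) + (-0.31265) + (-0.25599) + (-0.25599) + (-0.30766)) = 1.93007 (working shown to 5 dp, full precision carried).
With S = 7 species, ln S = 1.94591, so J = 1.93007/1.94591 = 0.99186, i.e. 0.992 to 3 decimal places.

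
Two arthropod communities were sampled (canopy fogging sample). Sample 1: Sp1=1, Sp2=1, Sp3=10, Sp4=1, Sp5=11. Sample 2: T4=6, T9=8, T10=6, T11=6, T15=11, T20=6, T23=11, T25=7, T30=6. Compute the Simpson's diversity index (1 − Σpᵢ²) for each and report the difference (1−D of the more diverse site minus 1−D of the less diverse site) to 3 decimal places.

Sample 1: N=24, proportions 0.04167, 0.04167, 0.41667, 0.04167, 0.45833, giving 1−D = 0.61111 (working shown to 5 dp, full precision carried).
Sample 2: N=67, proportions 0.08955, 0.1194, 0.08955, 0.08955, 0.16418, 0.08955, 0.16418, 0.10448, 0.08955, giving 1−D = 0.88082.
Difference = |0.61111 − 0.88082| = 0.26971, i.e. 0.270 to 3 decimal places.

0.270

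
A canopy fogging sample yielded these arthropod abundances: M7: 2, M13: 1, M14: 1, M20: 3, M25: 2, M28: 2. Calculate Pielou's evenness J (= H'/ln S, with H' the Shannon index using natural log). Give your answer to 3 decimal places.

Total N = 2+1+1+3+2+2 = 11, so the proportions are 0.18182, 0.09091, 0.09091, 0.27273, 0.18182, 0.18182 (working shown to 5 dp, full precision carried).
H' = −Σ pᵢ ln pᵢ = −((-0.30995) + (-0.21799) + (-0.21799) + (-0.35435) + (-0.30995) + (-0.30995)) = 1.72019.
With S = 6 species, ln S = 1.79176, so J = 1.72019/1.79176 = 0.96006, i.e. 0.960 to 3 decimal places.

0.960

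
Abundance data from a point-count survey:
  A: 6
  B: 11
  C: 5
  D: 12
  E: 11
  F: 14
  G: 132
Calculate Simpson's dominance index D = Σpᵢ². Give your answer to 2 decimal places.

0.50

Total N = 6+11+5+12+11+14+132 = 191, so the proportions are 0.0314, 0.0576, 0.0262, 0.0628, 0.0576, 0.0733, 0.6911 (working shown to 4 dp, full precision carried).
D = 0.0314² + 0.0576² + 0.0262² + 0.0628² + 0.0576² + 0.0733² + 0.6911² = 0.0010 + 0.0033 + 0.0007 + 0.0039 + 0.0033 + 0.0054 + 0.4776 = 0.4952.
To 2 decimal places, D = 0.50.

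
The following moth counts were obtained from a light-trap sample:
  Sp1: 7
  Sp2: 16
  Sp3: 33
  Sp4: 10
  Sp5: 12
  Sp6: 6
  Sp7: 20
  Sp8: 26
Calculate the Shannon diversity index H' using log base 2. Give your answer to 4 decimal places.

2.7876

Total N = 7+16+33+10+12+6+20+26 = 130, so the proportions are 0.053846, 0.123077, 0.253846, 0.076923, 0.092308, 0.046154, 0.153846, 0.2 (working shown to 6 dp, full precision carried).
Each pᵢ log₂ pᵢ term: 0.053846×(-4.215013)=-0.226962, 0.123077×(-3.022368)=-0.371984, 0.253846×(-1.977974)=-0.502101, 0.076923×(-3.700440)=-0.284649, 0.092308×(-3.437405)=-0.317299, 0.046154×(-4.437405)=-0.204803, 0.153846×(-2.700440)=-0.415452, 0.2×(-2.321928)=-0.464386.
Sum = -2.787636, so H' = 2.7876.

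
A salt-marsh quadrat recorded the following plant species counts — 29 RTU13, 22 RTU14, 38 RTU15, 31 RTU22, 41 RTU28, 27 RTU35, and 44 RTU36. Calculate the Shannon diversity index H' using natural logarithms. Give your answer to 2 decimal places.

1.92

Total N = 29+22+38+31+41+27+44 = 232, so the proportions are 0.125, 0.0948, 0.1638, 0.1336, 0.1767, 0.1164, 0.1897 (working shown to 4 dp, full precision carried).
Each pᵢ ln pᵢ term: 0.125×(-2.0794)=-0.2599, 0.0948×(-2.3557)=-0.2234, 0.1638×(-1.8092)=-0.2963, 0.1336×(-2.0128)=-0.2689, 0.1767×(-1.7332)=-0.3063, 0.1164×(-2.1509)=-0.2503, 0.1897×(-1.6625)=-0.3153.
Sum = -1.9205, so H' = 1.92.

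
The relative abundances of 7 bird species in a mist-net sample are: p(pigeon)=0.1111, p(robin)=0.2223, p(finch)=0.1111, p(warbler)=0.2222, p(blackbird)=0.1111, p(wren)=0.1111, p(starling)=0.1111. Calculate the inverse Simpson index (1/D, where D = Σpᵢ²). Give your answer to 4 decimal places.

6.2303

D = 0.1111² + 0.2223² + 0.1111² + 0.2222² + 0.1111² + 0.1111² + 0.1111² = 0.01234321 + 0.04941729 + 0.01234321 + 0.04937284 + 0.01234321 + 0.01234321 + 0.01234321 = 0.16050618 (working shown to 8 dp, full precision carried).
So 1/D = 6.230290, i.e. 6.2303 to 4 decimal places.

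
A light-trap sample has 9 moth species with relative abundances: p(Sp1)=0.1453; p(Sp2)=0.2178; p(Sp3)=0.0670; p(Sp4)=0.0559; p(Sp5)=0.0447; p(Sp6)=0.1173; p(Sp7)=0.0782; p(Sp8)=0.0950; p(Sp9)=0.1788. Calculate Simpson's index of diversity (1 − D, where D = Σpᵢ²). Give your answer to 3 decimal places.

0.861

D = 0.1453² + 0.2178² + 0.067² + 0.0559² + 0.0447² + 0.1173² + 0.0782² + 0.095² + 0.1788² = 0.02111 + 0.04744 + 0.00449 + 0.00312 + 0.00200 + 0.01376 + 0.00612 + 0.00903 + 0.03197 = 0.13903 (working shown to 5 dp, full precision carried).
So 1 − D = 0.86097, i.e. 0.861 to 3 decimal places.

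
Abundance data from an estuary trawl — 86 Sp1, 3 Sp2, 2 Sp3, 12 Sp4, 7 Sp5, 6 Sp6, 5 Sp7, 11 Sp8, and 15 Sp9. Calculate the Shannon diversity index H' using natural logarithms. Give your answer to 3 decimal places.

Total N = 86+3+2+12+7+6+5+11+15 = 147, so the proportions are 0.58503, 0.02041, 0.01361, 0.08163, 0.04762, 0.04082, 0.03401, 0.07483, 0.10204 (working shown to 5 dp, full precision carried).
Each pᵢ ln pᵢ term: 0.58503×(-0.53609)=-0.31363, 0.02041×(-3.89182)=-0.07942, 0.01361×(-4.29729)=-0.05847, 0.08163×(-2.50553)=-0.20453, 0.04762×(-3.04452)=-0.14498, 0.04082×(-3.19867)=-0.13056, 0.03401×(-3.38099)=-0.11500, 0.07483×(-2.59254)=-0.19400, 0.10204×(-2.28238)=-0.23290.
Sum = -1.47348, so H' = 1.473.

1.473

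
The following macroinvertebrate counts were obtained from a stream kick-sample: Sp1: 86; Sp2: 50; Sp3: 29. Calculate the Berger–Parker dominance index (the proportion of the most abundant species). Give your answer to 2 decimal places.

Total N = 86+50+29 = 165, so the proportions are 0.5212, 0.303, 0.1758 (working shown to 4 dp, full precision carried).
The largest proportion is 0.5212, i.e. d = 0.52 to 2 decimal places.

0.52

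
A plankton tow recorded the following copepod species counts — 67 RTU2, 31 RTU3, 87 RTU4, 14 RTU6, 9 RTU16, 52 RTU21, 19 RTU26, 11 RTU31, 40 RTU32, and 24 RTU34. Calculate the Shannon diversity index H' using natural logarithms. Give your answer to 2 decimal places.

Total N = 67+31+87+14+9+52+19+11+40+24 = 354, so the proportions are 0.1893, 0.0876, 0.2458, 0.0395, 0.0254, 0.1469, 0.0537, 0.0311, 0.113, 0.0678 (working shown to 4 dp, full precision carried).
Each pᵢ ln pᵢ term: 0.1893×(-1.6646)=-0.3151, 0.0876×(-2.4353)=-0.2133, 0.2458×(-1.4034)=-0.3449, 0.0395×(-3.2302)=-0.1277, 0.0254×(-3.6721)=-0.0934, 0.1469×(-1.9181)=-0.2817, 0.0537×(-2.9249)=-0.1570, 0.0311×(-3.4714)=-0.1079, 0.113×(-2.1804)=-0.2464, 0.0678×(-2.6912)=-0.1825.
Sum = -2.0698, so H' = 2.07.

2.07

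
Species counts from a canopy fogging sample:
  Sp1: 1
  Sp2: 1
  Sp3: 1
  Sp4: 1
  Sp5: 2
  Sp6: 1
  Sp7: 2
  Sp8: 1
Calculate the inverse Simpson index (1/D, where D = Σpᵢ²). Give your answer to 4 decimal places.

Total N = 1+1+1+1+2+1+2+1 = 10, so the proportions are 0.1, 0.1, 0.1, 0.1, 0.2, 0.1, 0.2, 0.1 (working shown to 8 dp, full precision carried).
D = 0.1² + 0.1² + 0.1² + 0.1² + 0.2² + 0.1² + 0.2² + 0.1² = 0.01000000 + 0.01000000 + 0.01000000 + 0.01000000 + 0.04000000 + 0.01000000 + 0.04000000 + 0.01000000 = 0.14000000.
So 1/D = 7.142857, i.e. 7.1429 to 4 decimal places.

7.1429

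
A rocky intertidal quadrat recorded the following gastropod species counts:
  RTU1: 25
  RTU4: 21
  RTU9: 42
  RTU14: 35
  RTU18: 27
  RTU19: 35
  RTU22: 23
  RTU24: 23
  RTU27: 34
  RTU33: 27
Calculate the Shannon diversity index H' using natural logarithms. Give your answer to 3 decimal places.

Total N = 25+21+42+35+27+35+23+23+34+27 = 292, so the proportions are 0.08562, 0.07192, 0.14384, 0.11986, 0.09247, 0.11986, 0.07877, 0.07877, 0.11644, 0.09247 (working shown to 5 dp, full precision carried).
Each pᵢ ln pᵢ term: 0.08562×(-2.45788)=-0.21043, 0.07192×(-2.63223)=-0.18930, 0.14384×(-1.93908)=-0.27891, 0.11986×(-2.12141)=-0.25428, 0.09247×(-2.38092)=-0.22015, 0.11986×(-2.12141)=-0.25428, 0.07877×(-2.54126)=-0.20017, 0.07877×(-2.54126)=-0.20017, 0.11644×(-2.15039)=-0.25039, 0.09247×(-2.38092)=-0.22015.
Sum = -2.27823, so H' = 2.278.

2.278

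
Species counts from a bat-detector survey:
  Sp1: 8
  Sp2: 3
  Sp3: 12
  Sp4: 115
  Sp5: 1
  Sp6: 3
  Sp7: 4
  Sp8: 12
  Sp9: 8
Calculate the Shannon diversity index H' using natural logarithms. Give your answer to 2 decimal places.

Total N = 8+3+12+115+1+3+4+12+8 = 166, so the proportions are 0.0482, 0.0181, 0.0723, 0.6928, 0.006, 0.0181, 0.0241, 0.0723, 0.0482 (working shown to 4 dp, full precision carried).
Each pᵢ ln pᵢ term: 0.0482×(-3.0325)=-0.1461, 0.0181×(-4.0134)=-0.0725, 0.0723×(-2.6271)=-0.1899, 0.6928×(-0.3671)=-0.2543, 0.006×(-5.1120)=-0.0308, 0.0181×(-4.0134)=-0.0725, 0.0241×(-3.7257)=-0.0898, 0.0723×(-2.6271)=-0.1899, 0.0482×(-3.0325)=-0.1461.
Sum = -1.1920, so H' = 1.19.

1.19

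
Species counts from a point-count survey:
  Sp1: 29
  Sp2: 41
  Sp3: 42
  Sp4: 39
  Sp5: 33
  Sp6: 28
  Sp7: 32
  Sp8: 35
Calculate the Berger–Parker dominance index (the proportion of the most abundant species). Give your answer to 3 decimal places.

0.151

Total N = 29+41+42+39+33+28+32+35 = 279, so the proportions are 0.10394, 0.14695, 0.15054, 0.13978, 0.11828, 0.10036, 0.1147, 0.12545 (working shown to 5 dp, full precision carried).
The largest proportion is 0.15054, i.e. d = 0.151 to 3 decimal places.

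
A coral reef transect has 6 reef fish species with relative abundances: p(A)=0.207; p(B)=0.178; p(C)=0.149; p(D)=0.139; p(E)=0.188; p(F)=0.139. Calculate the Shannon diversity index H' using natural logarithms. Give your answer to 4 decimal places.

Each pᵢ ln pᵢ term (working shown to 6 dp, full precision carried): 0.207×(-1.575036)=-0.326033, 0.178×(-1.725972)=-0.307223, 0.149×(-1.903809)=-0.283668, 0.139×(-1.973281)=-0.274286, 0.188×(-1.671313)=-0.314207, 0.139×(-1.973281)=-0.274286.
Sum = -1.779702, so H' = 1.7797.

1.7797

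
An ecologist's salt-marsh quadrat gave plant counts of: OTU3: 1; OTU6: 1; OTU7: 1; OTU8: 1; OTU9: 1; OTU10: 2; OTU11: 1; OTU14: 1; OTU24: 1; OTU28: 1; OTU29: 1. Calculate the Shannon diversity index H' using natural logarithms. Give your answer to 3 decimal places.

Total N = 1+1+1+1+1+2+1+1+1+1+1 = 12, so the proportions are 0.08333, 0.08333, 0.08333, 0.08333, 0.08333, 0.16667, 0.08333, 0.08333, 0.08333, 0.08333, 0.08333 (working shown to 5 dp, full precision carried).
Each pᵢ ln pᵢ term: 0.08333×(-2.48491)=-0.20708, 0.08333×(-2.48491)=-0.20708, 0.08333×(-2.48491)=-0.20708, 0.08333×(-2.48491)=-0.20708, 0.08333×(-2.48491)=-0.20708, 0.16667×(-1.79176)=-0.29863, 0.08333×(-2.48491)=-0.20708, 0.08333×(-2.48491)=-0.20708, 0.08333×(-2.48491)=-0.20708, 0.08333×(-2.48491)=-0.20708, 0.08333×(-2.48491)=-0.20708.
Sum = -2.36938, so H' = 2.369.

2.369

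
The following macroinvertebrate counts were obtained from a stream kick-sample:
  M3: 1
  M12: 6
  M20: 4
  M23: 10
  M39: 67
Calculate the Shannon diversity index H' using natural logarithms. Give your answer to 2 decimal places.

Total N = 1+6+4+10+67 = 88, so the proportions are 0.0114, 0.0682, 0.0455, 0.1136, 0.7614 (working shown to 4 dp, full precision carried).
Each pᵢ ln pᵢ term: 0.0114×(-4.4773)=-0.0509, 0.0682×(-2.6856)=-0.1831, 0.0455×(-3.0910)=-0.1405, 0.1136×(-2.1748)=-0.2471, 0.7614×(-0.2726)=-0.2076.
Sum = -0.8292, so H' = 0.83.

0.83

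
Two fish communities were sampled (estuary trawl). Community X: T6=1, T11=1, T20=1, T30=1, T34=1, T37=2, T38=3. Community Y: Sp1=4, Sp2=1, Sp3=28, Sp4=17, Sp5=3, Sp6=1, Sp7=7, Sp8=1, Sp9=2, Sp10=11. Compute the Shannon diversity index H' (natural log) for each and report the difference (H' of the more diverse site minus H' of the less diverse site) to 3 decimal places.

0.073

Community X: N=10, proportions 0.1, 0.1, 0.1, 0.1, 0.1, 0.2, 0.3, giving H' = 1.834372 (working shown to 6 dp, full precision carried).
Community Y: N=75, proportions 0.053333, 0.013333, 0.373333, 0.226667, 0.04, 0.013333, 0.093333, 0.013333, 0.026667, 0.146667, giving H' = 1.761596.
Difference = |1.834372 − 1.761596| = 0.072776, i.e. 0.073 to 3 decimal places.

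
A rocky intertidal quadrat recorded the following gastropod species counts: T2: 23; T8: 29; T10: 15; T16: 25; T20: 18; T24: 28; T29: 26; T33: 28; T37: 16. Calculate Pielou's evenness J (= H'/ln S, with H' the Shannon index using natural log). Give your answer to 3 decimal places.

Total N = 23+29+15+25+18+28+26+28+16 = 208, so the proportions are 0.11058, 0.13942, 0.07212, 0.12019, 0.08654, 0.13462, 0.125, 0.13462, 0.07692 (working shown to 5 dp, full precision carried).
H' = −Σ pᵢ ln pᵢ = −((-0.24350) + (-0.27470) + (-0.18963) + (-0.25465) + (-0.21177) + (-0.26995) + (-0.25993) + (-0.26995) + (-0.19730)) = 2.17137.
With S = 9 species, ln S = 2.19722, so J = 2.17137/2.19722 = 0.98823, i.e. 0.988 to 3 decimal places.

0.988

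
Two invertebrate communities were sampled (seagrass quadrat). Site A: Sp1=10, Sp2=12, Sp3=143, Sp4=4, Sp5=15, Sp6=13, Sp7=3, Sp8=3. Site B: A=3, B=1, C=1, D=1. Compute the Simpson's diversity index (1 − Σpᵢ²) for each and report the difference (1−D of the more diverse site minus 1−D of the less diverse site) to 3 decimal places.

0.179

Site A: N=203, proportions 0.04926, 0.05911, 0.70443, 0.0197, 0.07389, 0.06404, 0.01478, 0.01478, giving 1−D = 0.48747 (working shown to 5 dp, full precision carried).
Site B: N=6, proportions 0.5, 0.16667, 0.16667, 0.16667, giving 1−D = 0.66667.
Difference = |0.48747 − 0.66667| = 0.17920, i.e. 0.179 to 3 decimal places.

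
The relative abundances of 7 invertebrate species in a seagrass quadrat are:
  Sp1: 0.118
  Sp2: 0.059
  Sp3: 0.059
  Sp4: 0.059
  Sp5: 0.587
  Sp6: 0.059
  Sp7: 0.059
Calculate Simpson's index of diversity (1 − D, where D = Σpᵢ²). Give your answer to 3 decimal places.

D = 0.118² + 0.059² + 0.059² + 0.059² + 0.587² + 0.059² + 0.059² = 0.01392 + 0.00348 + 0.00348 + 0.00348 + 0.34457 + 0.00348 + 0.00348 = 0.37590 (working shown to 5 dp, full precision carried).
So 1 − D = 0.62410, i.e. 0.624 to 3 decimal places.

0.624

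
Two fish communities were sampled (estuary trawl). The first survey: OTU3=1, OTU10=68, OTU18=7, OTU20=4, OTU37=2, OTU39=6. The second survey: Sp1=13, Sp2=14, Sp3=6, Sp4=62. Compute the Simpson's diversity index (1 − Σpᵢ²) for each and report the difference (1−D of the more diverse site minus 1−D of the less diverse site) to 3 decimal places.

The first survey: N=88, proportions 0.01136, 0.77273, 0.07955, 0.04545, 0.02273, 0.06818, giving 1−D = 0.38920 (working shown to 5 dp, full precision carried).
The second survey: N=95, proportions 0.13684, 0.14737, 0.06316, 0.65263, giving 1−D = 0.52964.
Difference = |0.38920 − 0.52964| = 0.14044, i.e. 0.140 to 3 decimal places.

0.140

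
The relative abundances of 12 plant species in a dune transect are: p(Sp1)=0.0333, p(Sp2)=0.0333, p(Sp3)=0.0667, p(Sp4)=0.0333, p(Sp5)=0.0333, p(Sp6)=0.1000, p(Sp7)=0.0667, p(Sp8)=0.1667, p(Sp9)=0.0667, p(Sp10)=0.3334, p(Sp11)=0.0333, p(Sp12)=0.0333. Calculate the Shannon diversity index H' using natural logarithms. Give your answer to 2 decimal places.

Each pᵢ ln pᵢ term (working shown to 4 dp, full precision carried): 0.0333×(-3.4022)=-0.1133, 0.0333×(-3.4022)=-0.1133, 0.0667×(-2.7076)=-0.1806, 0.0333×(-3.4022)=-0.1133, 0.0333×(-3.4022)=-0.1133, 0.1×(-2.3026)=-0.2303, 0.0667×(-2.7076)=-0.1806, 0.1667×(-1.7916)=-0.2987, 0.0667×(-2.7076)=-0.1806, 0.3334×(-1.0984)=-0.3662, 0.0333×(-3.4022)=-0.1133, 0.0333×(-3.4022)=-0.1133.
Sum = -2.1167, so H' = 2.12.

2.12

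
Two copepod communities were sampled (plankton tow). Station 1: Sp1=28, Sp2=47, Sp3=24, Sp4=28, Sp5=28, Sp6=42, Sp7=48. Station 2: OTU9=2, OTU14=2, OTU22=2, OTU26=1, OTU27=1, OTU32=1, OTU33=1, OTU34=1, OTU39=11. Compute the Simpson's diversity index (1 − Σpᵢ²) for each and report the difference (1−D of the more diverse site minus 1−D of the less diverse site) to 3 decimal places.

0.132

Station 1: N=245, proportions 0.11429, 0.19184, 0.09796, 0.11429, 0.11429, 0.17143, 0.19592, giving 1−D = 0.84665 (working shown to 5 dp, full precision carried).
Station 2: N=22, proportions 0.09091, 0.09091, 0.09091, 0.04545, 0.04545, 0.04545, 0.04545, 0.04545, 0.5, giving 1−D = 0.71488.
Difference = |0.84665 − 0.71488| = 0.13177, i.e. 0.132 to 3 decimal places.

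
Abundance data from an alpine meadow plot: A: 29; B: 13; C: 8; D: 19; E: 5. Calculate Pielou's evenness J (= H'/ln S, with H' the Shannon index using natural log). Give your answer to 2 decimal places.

0.90

Total N = 29+13+8+19+5 = 74, so the proportions are 0.3919, 0.1757, 0.1081, 0.2568, 0.0676 (working shown to 4 dp, full precision carried).
H' = −Σ pᵢ ln pᵢ = −((-0.3671) + (-0.3055) + (-0.2405) + (-0.3491) + (-0.1821)) = 1.4443.
With S = 5 species, ln S = 1.6094, so J = 1.4443/1.6094 = 0.8974, i.e. 0.90 to 2 decimal places.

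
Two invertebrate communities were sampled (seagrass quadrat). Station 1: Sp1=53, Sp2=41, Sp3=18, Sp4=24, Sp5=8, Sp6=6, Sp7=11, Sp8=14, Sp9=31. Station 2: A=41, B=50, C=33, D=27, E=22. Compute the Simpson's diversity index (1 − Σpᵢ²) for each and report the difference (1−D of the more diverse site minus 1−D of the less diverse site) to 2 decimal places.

Station 1: N=206, proportions 0.2573, 0.199, 0.0874, 0.1165, 0.0388, 0.0291, 0.0534, 0.068, 0.1505, giving 1−D = 0.8405 (working shown to 4 dp, full precision carried).
Station 2: N=173, proportions 0.237, 0.289, 0.1908, 0.1561, 0.1272, giving 1−D = 0.7834.
Difference = |0.8405 − 0.7834| = 0.0571, i.e. 0.06 to 2 decimal places.

0.06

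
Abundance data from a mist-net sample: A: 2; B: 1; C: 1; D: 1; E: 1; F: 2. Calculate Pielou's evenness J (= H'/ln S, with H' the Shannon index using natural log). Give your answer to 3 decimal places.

0.967

Total N = 2+1+1+1+1+2 = 8, so the proportions are 0.25, 0.125, 0.125, 0.125, 0.125, 0.25 (working shown to 5 dp, full precision carried).
H' = −Σ pᵢ ln pᵢ = −((-0.34657) + (-0.25993) + (-0.25993) + (-0.25993) + (-0.25993) + (-0.34657)) = 1.73287.
With S = 6 species, ln S = 1.79176, so J = 1.73287/1.79176 = 0.96713, i.e. 0.967 to 3 decimal places.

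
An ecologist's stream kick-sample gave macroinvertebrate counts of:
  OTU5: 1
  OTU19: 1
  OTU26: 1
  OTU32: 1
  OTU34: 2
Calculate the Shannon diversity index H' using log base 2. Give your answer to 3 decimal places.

2.252

Total N = 1+1+1+1+2 = 6, so the proportions are 0.16667, 0.16667, 0.16667, 0.16667, 0.33333 (working shown to 5 dp, full precision carried).
Each pᵢ log₂ pᵢ term: 0.16667×(-2.58496)=-0.43083, 0.16667×(-2.58496)=-0.43083, 0.16667×(-2.58496)=-0.43083, 0.16667×(-2.58496)=-0.43083, 0.33333×(-1.58496)=-0.52832.
Sum = -2.25163, so H' = 2.252.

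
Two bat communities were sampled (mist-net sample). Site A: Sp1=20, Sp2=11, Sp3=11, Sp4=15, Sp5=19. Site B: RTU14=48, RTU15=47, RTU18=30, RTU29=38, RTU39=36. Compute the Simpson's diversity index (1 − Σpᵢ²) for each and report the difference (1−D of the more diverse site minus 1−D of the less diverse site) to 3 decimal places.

0.007

Site A: N=76, proportions 0.263158, 0.144737, 0.144737, 0.197368, 0.25, giving 1−D = 0.787396 (working shown to 6 dp, full precision carried).
Site B: N=199, proportions 0.241206, 0.236181, 0.150754, 0.190955, 0.180905, giving 1−D = 0.794121.
Difference = |0.787396 − 0.794121| = 0.006725, i.e. 0.007 to 3 decimal places.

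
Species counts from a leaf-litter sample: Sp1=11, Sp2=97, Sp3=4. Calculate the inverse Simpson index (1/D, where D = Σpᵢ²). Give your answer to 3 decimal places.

1.314

Total N = 11+97+4 = 112, so the proportions are 0.098214, 0.866071, 0.035714 (working shown to 6 dp, full precision carried).
D = 0.098214² + 0.866071² + 0.035714² = 0.009646 + 0.750080 + 0.001276 = 0.761001.
So 1/D = 1.31406, i.e. 1.314 to 3 decimal places.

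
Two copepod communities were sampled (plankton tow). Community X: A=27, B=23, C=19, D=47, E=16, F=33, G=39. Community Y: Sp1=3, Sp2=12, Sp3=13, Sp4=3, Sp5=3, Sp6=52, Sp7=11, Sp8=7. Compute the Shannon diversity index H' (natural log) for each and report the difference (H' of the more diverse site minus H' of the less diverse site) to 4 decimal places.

0.3019

Community X: N=204, proportions 0.132353, 0.112745, 0.093137, 0.230392, 0.078431, 0.161765, 0.191176, giving H' = 1.883658 (working shown to 6 dp, full precision carried).
Community Y: N=104, proportions 0.028846, 0.115385, 0.125, 0.028846, 0.028846, 0.5, 0.105769, 0.067308, giving H' = 1.581760.
Difference = |1.883658 − 1.581760| = 0.301898, i.e. 0.3019 to 4 decimal places.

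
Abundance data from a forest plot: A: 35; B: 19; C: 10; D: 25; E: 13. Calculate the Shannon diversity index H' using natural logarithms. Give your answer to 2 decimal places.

1.51

Total N = 35+19+10+25+13 = 102, so the proportions are 0.3431, 0.1863, 0.098, 0.2451, 0.1275 (working shown to 4 dp, full precision carried).
Each pᵢ ln pᵢ term: 0.3431×(-1.0696)=-0.3670, 0.1863×(-1.6805)=-0.3130, 0.098×(-2.3224)=-0.2277, 0.2451×(-1.4061)=-0.3446, 0.1275×(-2.0600)=-0.2626.
Sum = -1.5149, so H' = 1.51.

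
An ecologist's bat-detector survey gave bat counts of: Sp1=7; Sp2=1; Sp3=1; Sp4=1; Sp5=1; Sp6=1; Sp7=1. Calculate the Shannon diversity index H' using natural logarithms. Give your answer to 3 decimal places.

1.517

Total N = 7+1+1+1+1+1+1 = 13, so the proportions are 0.53846, 0.07692, 0.07692, 0.07692, 0.07692, 0.07692, 0.07692 (working shown to 5 dp, full precision carried).
Each pᵢ ln pᵢ term: 0.53846×(-0.61904)=-0.33333, 0.07692×(-2.56495)=-0.19730, 0.07692×(-2.56495)=-0.19730, 0.07692×(-2.56495)=-0.19730, 0.07692×(-2.56495)=-0.19730, 0.07692×(-2.56495)=-0.19730, 0.07692×(-2.56495)=-0.19730.
Sum = -1.51715, so H' = 1.517.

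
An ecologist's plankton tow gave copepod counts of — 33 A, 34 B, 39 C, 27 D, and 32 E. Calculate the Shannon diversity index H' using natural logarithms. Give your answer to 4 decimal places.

Total N = 33+34+39+27+32 = 165, so the proportions are 0.2, 0.206061, 0.236364, 0.163636, 0.193939 (working shown to 6 dp, full precision carried).
Each pᵢ ln pᵢ term: 0.2×(-1.609438)=-0.321888, 0.206061×(-1.579585)=-0.325490, 0.236364×(-1.442384)=-0.340927, 0.163636×(-1.810109)=-0.296200, 0.193939×(-1.640210)=-0.318101.
Sum = -1.602606, so H' = 1.6026.

1.6026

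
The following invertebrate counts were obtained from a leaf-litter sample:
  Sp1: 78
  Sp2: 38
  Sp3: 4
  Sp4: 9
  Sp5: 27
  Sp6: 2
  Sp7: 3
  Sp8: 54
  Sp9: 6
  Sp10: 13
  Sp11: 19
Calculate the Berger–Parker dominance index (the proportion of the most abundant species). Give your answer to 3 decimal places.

0.308

Total N = 78+38+4+9+27+2+3+54+6+13+19 = 253, so the proportions are 0.3083, 0.1502, 0.01581, 0.03557, 0.10672, 0.00791, 0.01186, 0.21344, 0.02372, 0.05138, 0.0751 (working shown to 5 dp, full precision carried).
The largest proportion is 0.3083, i.e. d = 0.308 to 3 decimal places.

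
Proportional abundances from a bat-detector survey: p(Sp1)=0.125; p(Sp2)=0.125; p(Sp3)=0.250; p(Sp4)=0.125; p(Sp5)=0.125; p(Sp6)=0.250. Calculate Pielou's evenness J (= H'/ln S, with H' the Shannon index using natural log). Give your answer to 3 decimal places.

0.967

H' = −Σ pᵢ ln pᵢ = −((-0.25993) + (-0.25993) + (-0.34657) + (-0.25993) + (-0.25993) + (-0.34657)) = 1.73287 (working shown to 5 dp, full precision carried).
With S = 6 species, ln S = 1.79176, so J = 1.73287/1.79176 = 0.96713, i.e. 0.967 to 3 decimal places.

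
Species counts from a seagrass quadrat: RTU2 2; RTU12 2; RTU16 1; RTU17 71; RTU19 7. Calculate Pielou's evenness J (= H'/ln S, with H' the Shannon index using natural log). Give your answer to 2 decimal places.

Total N = 2+2+1+71+7 = 83, so the proportions are 0.0241, 0.0241, 0.012, 0.8554, 0.0843 (working shown to 4 dp, full precision carried).
H' = −Σ pᵢ ln pᵢ = −((-0.0898) + (-0.0898) + (-0.0532) + (-0.1336) + (-0.2086)) = 0.5749.
With S = 5 species, ln S = 1.6094, so J = 0.5749/1.6094 = 0.3572, i.e. 0.36 to 2 decimal places.

0.36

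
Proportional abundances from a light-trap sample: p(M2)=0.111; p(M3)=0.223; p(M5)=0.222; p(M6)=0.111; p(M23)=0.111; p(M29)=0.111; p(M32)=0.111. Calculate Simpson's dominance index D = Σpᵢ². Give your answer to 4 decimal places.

D = 0.111² + 0.223² + 0.222² + 0.111² + 0.111² + 0.111² + 0.111² = 0.012321 + 0.049729 + 0.049284 + 0.012321 + 0.012321 + 0.012321 + 0.012321 = 0.160618 (working shown to 6 dp, full precision carried).
To 4 decimal places, D = 0.1606.

0.1606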